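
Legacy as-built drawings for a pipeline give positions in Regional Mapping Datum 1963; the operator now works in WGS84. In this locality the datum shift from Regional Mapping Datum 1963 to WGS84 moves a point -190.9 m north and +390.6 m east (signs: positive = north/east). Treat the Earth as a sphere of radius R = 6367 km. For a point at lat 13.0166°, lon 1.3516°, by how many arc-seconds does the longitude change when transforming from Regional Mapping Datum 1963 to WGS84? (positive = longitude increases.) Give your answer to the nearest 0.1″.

At latitude 13.0166°, cos φ = 0.974305.
One radian of longitude at latitude φ spans R cos φ, so Δλ = ΔE / (R cos φ) = 390.6 / (6367000 × 0.974305) = 6.2965e-05 rad = 12.988″.

Δλ = 13.0″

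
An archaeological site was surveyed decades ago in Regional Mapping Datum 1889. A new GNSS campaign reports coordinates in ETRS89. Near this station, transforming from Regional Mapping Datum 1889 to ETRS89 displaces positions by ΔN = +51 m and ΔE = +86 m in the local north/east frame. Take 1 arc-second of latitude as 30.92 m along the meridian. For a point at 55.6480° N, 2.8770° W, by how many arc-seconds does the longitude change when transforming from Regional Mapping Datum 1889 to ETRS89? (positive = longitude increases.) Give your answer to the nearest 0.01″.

At latitude 55.6480°, cos φ = 0.564276.
1″ of longitude at this latitude = 30.92 × cos φ = 17.4474 m, so Δλ = 86.0 / 17.4474 = 4.929″.

Δλ = 4.93″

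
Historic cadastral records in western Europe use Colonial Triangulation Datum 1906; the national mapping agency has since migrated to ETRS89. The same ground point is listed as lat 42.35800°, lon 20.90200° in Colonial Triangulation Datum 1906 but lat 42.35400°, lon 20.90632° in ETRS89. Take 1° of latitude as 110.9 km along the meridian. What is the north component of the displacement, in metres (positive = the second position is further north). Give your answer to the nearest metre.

Δφ = 42.35400° − 42.35800° = -0.00400°; Δλ = 20.90632° − 20.90200° = +0.00432°.
ΔN = Δφ × 110900 = -443.6 m; ΔE = Δλ × 110900 × cos(42.35800°) = +0.00432 × 110900 × 0.738949 = 354.0 m.

ΔN = -444 m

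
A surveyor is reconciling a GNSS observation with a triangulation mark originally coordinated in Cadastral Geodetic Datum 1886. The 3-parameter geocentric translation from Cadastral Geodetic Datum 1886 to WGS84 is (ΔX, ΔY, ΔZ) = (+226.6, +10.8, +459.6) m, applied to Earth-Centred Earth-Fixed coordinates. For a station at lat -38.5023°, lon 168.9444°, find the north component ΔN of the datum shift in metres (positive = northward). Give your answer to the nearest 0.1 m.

ΔN = 222.5 m

At φ = -38.5023°, λ = 168.9444°: sin φ = -0.622546, cos φ = 0.782583, sin λ = 0.191761, cos λ = -0.981442.
ΔN = −sin φ cos λ·ΔX − sin φ sin λ·ΔY + cos φ·ΔZ = −(-0.622546)(-0.981442)(226.6) − (-0.622546)(0.191761)(10.8) + (0.782583)(459.6) = 222.51 m.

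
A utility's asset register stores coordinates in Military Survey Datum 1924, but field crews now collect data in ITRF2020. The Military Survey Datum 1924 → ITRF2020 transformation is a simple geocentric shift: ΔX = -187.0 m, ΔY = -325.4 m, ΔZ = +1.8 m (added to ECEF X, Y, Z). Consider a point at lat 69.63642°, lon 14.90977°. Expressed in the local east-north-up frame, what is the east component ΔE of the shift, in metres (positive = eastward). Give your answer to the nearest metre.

The local east axis at (φ, λ) is (−sin λ, cos λ, 0), so ΔE = −sin(14.90977°)·(-187.0) + cos(14.90977°)·(-325.4) = -266.33 m.

ΔE = -266 m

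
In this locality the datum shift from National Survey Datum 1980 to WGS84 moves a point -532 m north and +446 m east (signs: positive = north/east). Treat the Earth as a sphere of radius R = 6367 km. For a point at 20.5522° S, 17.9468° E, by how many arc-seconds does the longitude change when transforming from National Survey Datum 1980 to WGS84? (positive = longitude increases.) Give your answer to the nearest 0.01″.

Δλ = 15.43″

At latitude -20.5522°, cos φ = 0.936353.
One radian of longitude at latitude φ spans R cos φ, so Δλ = ΔE / (R cos φ) = 446.0 / (6367000 × 0.936353) = 7.4810e-05 rad = 15.431″.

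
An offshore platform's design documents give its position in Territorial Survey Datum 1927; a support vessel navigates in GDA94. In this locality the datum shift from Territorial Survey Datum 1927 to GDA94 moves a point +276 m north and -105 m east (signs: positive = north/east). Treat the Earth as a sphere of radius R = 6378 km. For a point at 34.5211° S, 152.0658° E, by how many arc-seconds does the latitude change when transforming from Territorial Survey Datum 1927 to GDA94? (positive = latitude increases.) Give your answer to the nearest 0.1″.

Δφ = 8.9″

On a sphere of radius R, 1 rad of latitude = R, so Δφ = ΔN / R = 276.0 / 6378000 = 4.3274e-05 rad = 8.926″.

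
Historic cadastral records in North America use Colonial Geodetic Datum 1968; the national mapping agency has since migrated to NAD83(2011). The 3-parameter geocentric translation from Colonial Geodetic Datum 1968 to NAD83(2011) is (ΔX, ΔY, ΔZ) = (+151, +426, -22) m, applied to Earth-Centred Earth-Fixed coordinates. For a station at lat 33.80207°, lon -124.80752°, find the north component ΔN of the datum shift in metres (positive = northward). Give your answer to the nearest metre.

ΔN = 224 m

The local north axis is (−sin φ cos λ, −sin φ sin λ, cos φ), giving ΔN = 47.952 + 194.590 − 18.281 = 224.26 m.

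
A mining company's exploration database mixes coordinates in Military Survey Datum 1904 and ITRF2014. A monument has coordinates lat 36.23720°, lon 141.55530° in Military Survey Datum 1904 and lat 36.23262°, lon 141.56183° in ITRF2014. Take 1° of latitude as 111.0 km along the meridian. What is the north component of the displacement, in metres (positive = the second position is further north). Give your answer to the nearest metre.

ΔN = -508 m

Δφ = 36.23262° − 36.23720° = -0.00458°; Δλ = 141.56183° − 141.55530° = +0.00653°.
ΔN = Δφ × 111000 = -508.4 m; ΔE = Δλ × 111000 × cos(36.23720°) = +0.00653 × 111000 × 0.806577 = 584.6 m.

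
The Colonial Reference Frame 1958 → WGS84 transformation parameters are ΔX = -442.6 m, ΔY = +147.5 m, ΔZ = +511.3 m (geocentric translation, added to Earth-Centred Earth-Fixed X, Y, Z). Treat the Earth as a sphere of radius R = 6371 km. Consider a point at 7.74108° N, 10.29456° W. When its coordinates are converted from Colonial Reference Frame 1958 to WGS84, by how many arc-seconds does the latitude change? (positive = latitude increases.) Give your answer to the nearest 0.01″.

Δφ = 18.42″

sin φ = 0.134697, cos φ = 0.990887, sin λ = -0.178709, cos λ = 0.983902.
North component: ΔN = −sin φ cos λ·ΔX − sin φ sin λ·ΔY + cos φ·ΔZ = −(0.134697)(0.983902)(-442.6) − (0.134697)(-0.178709)(147.5) + (0.990887)(511.3) = 568.85 m.
1° of latitude spans πR/180 = 111195 m, so Δφ = 568.85 / 111195 × 3600 = 18.417″.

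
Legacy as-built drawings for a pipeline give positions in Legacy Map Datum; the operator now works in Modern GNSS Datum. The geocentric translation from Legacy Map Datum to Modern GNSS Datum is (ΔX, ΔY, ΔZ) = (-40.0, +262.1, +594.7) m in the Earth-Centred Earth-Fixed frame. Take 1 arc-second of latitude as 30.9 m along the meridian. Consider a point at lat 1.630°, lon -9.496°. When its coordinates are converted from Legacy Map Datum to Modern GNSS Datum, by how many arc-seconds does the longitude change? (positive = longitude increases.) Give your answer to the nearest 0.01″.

sin φ = 0.028445, cos φ = 0.999595, sin λ = -0.164979, cos λ = 0.986297.
East component: ΔE = −sin λ·ΔX + cos λ·ΔY = −(-0.164979)(-40.0) + (0.986297)(262.1) = 251.91 m.
1° of latitude spans 3600 × 30.90 = 111240 m; at latitude φ, 1° of longitude spans that × cos φ = 111195.0 m, so Δλ = 251.91 / 111195.0 × 3600 = 8.156″.

Δλ = 8.16″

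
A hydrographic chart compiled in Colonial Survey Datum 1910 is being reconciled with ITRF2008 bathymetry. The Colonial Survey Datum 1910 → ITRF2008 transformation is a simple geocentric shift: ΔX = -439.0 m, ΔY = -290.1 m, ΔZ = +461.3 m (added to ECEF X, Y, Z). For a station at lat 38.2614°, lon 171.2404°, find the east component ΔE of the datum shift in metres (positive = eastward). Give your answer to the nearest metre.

At φ = 38.2614°, λ = 171.2404°: sin φ = 0.619250, cos φ = 0.785194, sin λ = 0.152289, cos λ = -0.988336.
ΔE = −sin λ·ΔX + cos λ·ΔY = −(0.152289)·(-439.0) + (-0.988336)·(-290.1) = 353.57 m.

ΔE = 354 m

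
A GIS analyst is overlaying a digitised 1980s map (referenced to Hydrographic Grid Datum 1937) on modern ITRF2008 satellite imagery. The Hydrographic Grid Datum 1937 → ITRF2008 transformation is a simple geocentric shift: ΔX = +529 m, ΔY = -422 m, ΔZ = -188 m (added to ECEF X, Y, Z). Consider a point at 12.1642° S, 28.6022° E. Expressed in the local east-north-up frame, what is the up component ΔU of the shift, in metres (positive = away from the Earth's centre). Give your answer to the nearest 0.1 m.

At φ = -12.1642°, λ = 28.6022°: sin φ = -0.210714, cos φ = 0.977548, sin λ = 0.478726, cos λ = 0.877965.
ΔU = cos φ cos λ·ΔX + cos φ sin λ·ΔY + sin φ·ΔZ = (0.977548)(0.877965)(529) + (0.977548)(0.478726)(-422) + (-0.210714)(-188) = 296.14 m.

ΔU = 296.1 m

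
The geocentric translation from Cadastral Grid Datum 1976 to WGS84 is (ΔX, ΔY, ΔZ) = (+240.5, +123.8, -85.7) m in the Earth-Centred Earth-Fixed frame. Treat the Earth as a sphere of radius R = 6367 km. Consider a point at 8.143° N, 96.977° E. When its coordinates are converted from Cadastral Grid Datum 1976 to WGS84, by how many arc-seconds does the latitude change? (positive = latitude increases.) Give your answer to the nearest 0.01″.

sin φ = 0.141644, cos φ = 0.989918, sin λ = 0.992595, cos λ = -0.121471.
North component: ΔN = −sin φ cos λ·ΔX − sin φ sin λ·ΔY + cos φ·ΔZ = −(0.141644)(-0.121471)(240.5) − (0.141644)(0.992595)(123.8) + (0.989918)(-85.7) = -98.10 m.
1° of latitude spans πR/180 = 111125 m, so Δφ = -98.10 / 111125 × 3600 = -3.178″.

Δφ = -3.18″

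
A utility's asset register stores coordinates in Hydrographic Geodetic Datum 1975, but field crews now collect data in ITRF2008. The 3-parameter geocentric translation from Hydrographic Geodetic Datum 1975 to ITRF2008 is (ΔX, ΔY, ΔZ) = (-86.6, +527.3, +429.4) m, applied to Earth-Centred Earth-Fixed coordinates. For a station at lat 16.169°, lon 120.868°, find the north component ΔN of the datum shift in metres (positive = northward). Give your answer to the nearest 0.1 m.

ΔN = 274.0 m

The local north axis is (−sin φ cos λ, −sin φ sin λ, cos φ), giving ΔN = -12.373 − 126.039 + 412.415 = 274.00 m.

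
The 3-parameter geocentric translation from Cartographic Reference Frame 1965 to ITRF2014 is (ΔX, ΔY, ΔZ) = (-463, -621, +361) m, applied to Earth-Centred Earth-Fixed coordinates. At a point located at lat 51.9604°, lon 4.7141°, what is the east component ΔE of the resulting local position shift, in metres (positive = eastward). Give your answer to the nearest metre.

At φ = 51.9604°, λ = 4.7141°: sin φ = 0.787585, cos φ = 0.616206, sin λ = 0.082184, cos λ = 0.996617.
ΔE = −sin λ·ΔX + cos λ·ΔY = −(0.082184)·(-463) + (0.996617)·(-621) = -580.85 m.

ΔE = -581 m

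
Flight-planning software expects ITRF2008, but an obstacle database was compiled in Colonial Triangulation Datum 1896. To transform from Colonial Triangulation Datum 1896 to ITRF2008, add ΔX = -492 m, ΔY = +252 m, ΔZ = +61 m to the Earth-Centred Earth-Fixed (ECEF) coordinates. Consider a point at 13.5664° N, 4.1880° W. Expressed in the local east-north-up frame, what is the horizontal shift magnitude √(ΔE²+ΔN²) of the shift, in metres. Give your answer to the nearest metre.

At φ = 13.5664°, λ = -4.1880°: sin φ = 0.234572, cos φ = 0.972099, sin λ = -0.073029, cos λ = 0.997330.
ΔE = −sin λ·ΔX + cos λ·ΔY = −(-0.073029)·(-492) + (0.997330)·(252) = 215.40 m.
ΔN = −sin φ cos λ·ΔX − sin φ sin λ·ΔY + cos φ·ΔZ = −(0.234572)(0.997330)(-492) − (0.234572)(-0.073029)(252) + (0.972099)(61) = 178.72 m.
Horizontal magnitude = √(ΔE² + ΔN²) = √(215.40² + 178.72²) = 279.88 m.

280 m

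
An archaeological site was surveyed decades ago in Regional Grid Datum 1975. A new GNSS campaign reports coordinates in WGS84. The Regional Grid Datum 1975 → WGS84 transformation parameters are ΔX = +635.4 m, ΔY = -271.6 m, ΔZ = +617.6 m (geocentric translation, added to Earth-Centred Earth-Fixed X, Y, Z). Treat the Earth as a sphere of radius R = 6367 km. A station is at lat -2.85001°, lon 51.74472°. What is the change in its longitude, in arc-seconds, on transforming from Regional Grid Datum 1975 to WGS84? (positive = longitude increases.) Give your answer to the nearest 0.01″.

Δλ = -21.64″

sin φ = -0.049722, cos φ = 0.998763, sin λ = 0.785260, cos λ = 0.619166.
East component: ΔE = −sin λ·ΔX + cos λ·ΔY = −(0.785260)(635.4) + (0.619166)(-271.6) = -667.12 m.
1° of latitude spans πR/180 = 111125 m; at latitude φ, 1° of longitude spans that × cos φ = 110987.7 m, so Δλ = -667.12 / 110987.7 × 3600 = -21.639″.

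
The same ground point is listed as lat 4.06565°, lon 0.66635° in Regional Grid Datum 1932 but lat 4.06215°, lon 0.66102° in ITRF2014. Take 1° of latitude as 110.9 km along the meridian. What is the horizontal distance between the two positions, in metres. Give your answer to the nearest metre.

706 m

Δφ = 4.06215° − 4.06565° = -0.00350°; Δλ = 0.66102° − 0.66635° = -0.00533°.
ΔN = Δφ × 110900 = -388.1 m; ΔE = Δλ × 110900 × cos(4.06565°) = -0.00533 × 110900 × 0.997483 = -589.6 m.
Distance = √(ΔE² + ΔN²) = √((-589.6)² + (-388.1)²) = 705.9 m.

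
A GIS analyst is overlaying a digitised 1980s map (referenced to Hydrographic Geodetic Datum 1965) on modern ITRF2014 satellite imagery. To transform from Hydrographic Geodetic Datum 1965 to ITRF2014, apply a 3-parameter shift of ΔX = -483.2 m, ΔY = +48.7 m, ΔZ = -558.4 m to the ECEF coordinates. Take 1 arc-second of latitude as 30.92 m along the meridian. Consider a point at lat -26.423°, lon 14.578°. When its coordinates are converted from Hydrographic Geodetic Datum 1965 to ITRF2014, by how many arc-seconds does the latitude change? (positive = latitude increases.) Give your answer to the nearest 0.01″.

Δφ = -22.73″

sin φ = -0.444995, cos φ = 0.895533, sin λ = 0.251698, cos λ = 0.967806.
North component: ΔN = −sin φ cos λ·ΔX − sin φ sin λ·ΔY + cos φ·ΔZ = −(-0.444995)(0.967806)(-483.2) − (-0.444995)(0.251698)(48.7) + (0.895533)(-558.4) = -702.71 m.
1° of latitude spans 3600 × 30.92 = 111312 m, so Δφ = -702.71 / 111312 × 3600 = -22.727″.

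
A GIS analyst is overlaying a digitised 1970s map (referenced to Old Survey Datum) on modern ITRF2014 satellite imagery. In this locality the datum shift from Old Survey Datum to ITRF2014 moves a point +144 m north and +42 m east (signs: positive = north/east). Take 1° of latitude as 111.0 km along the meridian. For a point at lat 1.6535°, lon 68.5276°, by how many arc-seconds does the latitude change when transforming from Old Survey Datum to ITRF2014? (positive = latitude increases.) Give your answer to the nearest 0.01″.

1° of latitude = 111.0 km, so Δφ = 144.0 / 111000 = 0.0012973° = 4.670″.

Δφ = 4.67″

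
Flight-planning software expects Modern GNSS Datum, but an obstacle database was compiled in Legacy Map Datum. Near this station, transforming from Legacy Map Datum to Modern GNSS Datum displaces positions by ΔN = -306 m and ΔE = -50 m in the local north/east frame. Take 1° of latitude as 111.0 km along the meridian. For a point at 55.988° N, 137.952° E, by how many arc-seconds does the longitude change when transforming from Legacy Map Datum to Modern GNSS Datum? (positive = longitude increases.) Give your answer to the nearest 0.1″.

At latitude 55.988°, cos φ = 0.559367.
1° of longitude at this latitude = 111.0 × cos φ = 62.09 km, so Δλ = -50.0 / 62089.7 = -0.0008053° = -2.899″.

Δλ = -2.9″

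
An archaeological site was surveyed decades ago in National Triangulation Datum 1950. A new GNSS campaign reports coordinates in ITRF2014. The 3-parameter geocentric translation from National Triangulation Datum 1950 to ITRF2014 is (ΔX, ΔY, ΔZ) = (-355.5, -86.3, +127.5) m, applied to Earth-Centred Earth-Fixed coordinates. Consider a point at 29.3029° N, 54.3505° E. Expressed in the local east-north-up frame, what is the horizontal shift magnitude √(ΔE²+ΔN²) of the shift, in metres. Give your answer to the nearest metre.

343 m

At φ = 29.3029°, λ = 54.3505°: sin φ = 0.489427, cos φ = 0.872045, sin λ = 0.812598, cos λ = 0.582825.
ΔE = −sin λ·ΔX + cos λ·ΔY = −(0.812598)·(-355.5) + (0.582825)·(-86.3) = 238.58 m.
ΔN = −sin φ cos λ·ΔX − sin φ sin λ·ΔY + cos φ·ΔZ = −(0.489427)(0.582825)(-355.5) − (0.489427)(0.812598)(-86.3) + (0.872045)(127.5) = 246.91 m.
Horizontal magnitude = √(ΔE² + ΔN²) = √(238.58² + 246.91²) = 343.35 m.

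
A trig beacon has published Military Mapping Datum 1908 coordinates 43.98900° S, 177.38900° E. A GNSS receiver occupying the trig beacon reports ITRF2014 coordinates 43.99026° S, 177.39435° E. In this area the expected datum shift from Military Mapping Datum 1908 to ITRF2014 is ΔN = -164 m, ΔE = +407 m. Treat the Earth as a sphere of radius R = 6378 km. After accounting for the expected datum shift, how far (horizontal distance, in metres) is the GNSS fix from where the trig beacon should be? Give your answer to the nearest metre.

32 m

Observed coordinate differences: Δφ = -0.00126°, Δλ = +0.00535°.
Converting to metres (1° lat = 111317 m, cos φ = 0.719473): observed ΔN = -140.3 m, observed ΔE = 428.5 m.
Subtracting the expected shift leaves a residual of -140.3 − (-164) = 23.7 m north and 428.5 − (407) = 21.5 m east.
Residual distance = √(23.7² + 21.5²) = 32.0 m.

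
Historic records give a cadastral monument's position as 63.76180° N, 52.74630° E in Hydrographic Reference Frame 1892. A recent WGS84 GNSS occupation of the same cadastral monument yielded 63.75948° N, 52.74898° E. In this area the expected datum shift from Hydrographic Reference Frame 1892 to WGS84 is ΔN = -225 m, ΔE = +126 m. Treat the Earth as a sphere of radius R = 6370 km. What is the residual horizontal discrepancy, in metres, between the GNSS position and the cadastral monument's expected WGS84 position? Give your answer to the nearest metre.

Observed coordinate differences: Δφ = -0.00232°, Δλ = +0.00268°.
Converting to metres (1° lat = 111177 m, cos φ = 0.442104): observed ΔN = -257.9 m, observed ΔE = 131.7 m.
Subtracting the expected shift leaves a residual of -257.9 − (-225) = -32.9 m north and 131.7 − (126) = 5.7 m east.
Residual distance = √((-32.9)² + 5.7²) = 33.4 m.

33 m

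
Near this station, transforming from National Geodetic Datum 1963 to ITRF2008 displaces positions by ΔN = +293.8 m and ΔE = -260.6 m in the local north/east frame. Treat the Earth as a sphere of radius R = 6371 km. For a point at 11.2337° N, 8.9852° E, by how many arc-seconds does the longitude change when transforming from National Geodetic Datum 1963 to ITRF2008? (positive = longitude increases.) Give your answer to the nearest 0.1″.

At latitude 11.2337°, cos φ = 0.980841.
One radian of longitude at latitude φ spans R cos φ, so Δλ = ΔE / (R cos φ) = -260.6 / (6371000 × 0.980841) = -4.1703e-05 rad = -8.602″.

Δλ = -8.6″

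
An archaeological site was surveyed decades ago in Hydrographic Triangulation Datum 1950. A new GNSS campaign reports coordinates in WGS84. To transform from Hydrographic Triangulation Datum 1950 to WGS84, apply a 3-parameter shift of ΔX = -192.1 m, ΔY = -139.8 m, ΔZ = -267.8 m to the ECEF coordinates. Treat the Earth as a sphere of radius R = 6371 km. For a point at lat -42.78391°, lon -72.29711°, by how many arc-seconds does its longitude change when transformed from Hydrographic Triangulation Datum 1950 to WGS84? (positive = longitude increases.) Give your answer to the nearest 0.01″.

sin φ = -0.679235, cos φ = 0.733921, sin λ = -0.952646, cos λ = 0.304081.
East component: ΔE = −sin λ·ΔX + cos λ·ΔY = −(-0.952646)(-192.1) + (0.304081)(-139.8) = -225.51 m.
1° of latitude spans πR/180 = 111195 m; at latitude φ, 1° of longitude spans that × cos φ = 81608.3 m, so Δλ = -225.51 / 81608.3 × 3600 = -9.948″.

Δλ = -9.95″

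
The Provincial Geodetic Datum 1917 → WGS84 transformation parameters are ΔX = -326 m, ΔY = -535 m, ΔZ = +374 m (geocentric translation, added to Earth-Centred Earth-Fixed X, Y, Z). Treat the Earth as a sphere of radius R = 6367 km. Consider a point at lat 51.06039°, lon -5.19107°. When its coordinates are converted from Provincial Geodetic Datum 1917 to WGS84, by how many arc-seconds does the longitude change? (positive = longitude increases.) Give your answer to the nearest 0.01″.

Δλ = -28.98″

sin φ = 0.777809, cos φ = 0.628501, sin λ = -0.090477, cos λ = 0.995899.
East component: ΔE = −sin λ·ΔX + cos λ·ΔY = −(-0.090477)(-326) + (0.995899)(-535) = -562.30 m.
1° of latitude spans πR/180 = 111125 m; at latitude φ, 1° of longitude spans that × cos φ = 69842.2 m, so Δλ = -562.30 / 69842.2 × 3600 = -28.984″.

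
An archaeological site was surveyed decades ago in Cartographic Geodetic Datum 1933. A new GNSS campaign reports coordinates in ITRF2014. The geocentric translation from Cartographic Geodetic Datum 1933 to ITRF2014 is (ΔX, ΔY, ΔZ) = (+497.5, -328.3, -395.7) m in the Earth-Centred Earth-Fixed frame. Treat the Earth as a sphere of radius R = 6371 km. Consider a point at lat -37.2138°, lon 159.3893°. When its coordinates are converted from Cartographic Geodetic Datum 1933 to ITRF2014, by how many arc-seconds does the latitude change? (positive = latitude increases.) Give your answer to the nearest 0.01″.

Δφ = -21.58″

sin φ = -0.604791, cos φ = 0.796384, sin λ = 0.352016, cos λ = -0.935994.
North component: ΔN = −sin φ cos λ·ΔX − sin φ sin λ·ΔY + cos φ·ΔZ = −(-0.604791)(-0.935994)(497.5) − (-0.604791)(0.352016)(-328.3) + (0.796384)(-395.7) = -666.65 m.
1° of latitude spans πR/180 = 111195 m, so Δφ = -666.65 / 111195 × 3600 = -21.583″.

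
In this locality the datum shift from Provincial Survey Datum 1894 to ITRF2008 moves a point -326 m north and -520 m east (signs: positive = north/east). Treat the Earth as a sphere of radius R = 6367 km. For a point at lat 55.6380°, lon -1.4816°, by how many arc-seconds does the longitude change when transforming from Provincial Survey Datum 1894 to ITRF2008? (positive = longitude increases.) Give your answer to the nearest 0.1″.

At latitude 55.6380°, cos φ = 0.564420.
One radian of longitude at latitude φ spans R cos φ, so Δλ = ΔE / (R cos φ) = -520.0 / (6367000 × 0.564420) = -1.4470e-04 rad = -29.846″.

Δλ = -29.8″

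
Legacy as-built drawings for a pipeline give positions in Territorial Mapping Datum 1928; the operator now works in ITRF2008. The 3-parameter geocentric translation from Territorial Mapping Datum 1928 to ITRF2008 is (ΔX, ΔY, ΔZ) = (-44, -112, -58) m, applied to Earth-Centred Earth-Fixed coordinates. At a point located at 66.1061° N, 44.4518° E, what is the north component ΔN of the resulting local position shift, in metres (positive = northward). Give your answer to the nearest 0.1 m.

At φ = 66.1061°, λ = 44.4518°: sin φ = 0.914297, cos φ = 0.405044, sin λ = 0.700309, cos λ = 0.713840.
ΔN = −sin φ cos λ·ΔX − sin φ sin λ·ΔY + cos φ·ΔZ = −(0.914297)(0.713840)(-44) − (0.914297)(0.700309)(-112) + (0.405044)(-58) = 76.94 m.

ΔN = 76.9 m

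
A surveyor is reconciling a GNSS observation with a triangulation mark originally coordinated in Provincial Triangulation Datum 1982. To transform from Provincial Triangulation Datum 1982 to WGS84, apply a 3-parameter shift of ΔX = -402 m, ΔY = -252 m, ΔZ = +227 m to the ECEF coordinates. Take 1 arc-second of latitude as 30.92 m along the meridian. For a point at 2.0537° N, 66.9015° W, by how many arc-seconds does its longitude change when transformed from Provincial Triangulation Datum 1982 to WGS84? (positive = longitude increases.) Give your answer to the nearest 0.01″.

sin φ = 0.035836, cos φ = 0.999358, sin λ = -0.919832, cos λ = 0.392313.
East component: ΔE = −sin λ·ΔX + cos λ·ΔY = −(-0.919832)(-402) + (0.392313)(-252) = -468.64 m.
1° of latitude spans 3600 × 30.92 = 111312 m; at latitude φ, 1° of longitude spans that × cos φ = 111240.5 m, so Δλ = -468.64 / 111240.5 × 3600 = -15.166″.

Δλ = -15.17″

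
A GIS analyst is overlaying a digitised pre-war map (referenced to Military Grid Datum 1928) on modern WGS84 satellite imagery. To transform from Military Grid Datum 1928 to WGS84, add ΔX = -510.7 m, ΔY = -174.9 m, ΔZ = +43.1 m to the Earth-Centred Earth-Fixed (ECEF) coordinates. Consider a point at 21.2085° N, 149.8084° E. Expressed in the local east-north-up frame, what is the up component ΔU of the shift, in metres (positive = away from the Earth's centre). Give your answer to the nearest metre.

ΔU = 345 m

The local up (radial) axis is (cos φ cos λ, cos φ sin λ, sin φ), giving ΔU = 411.525 − 81.999 + 15.592 = 345.12 m.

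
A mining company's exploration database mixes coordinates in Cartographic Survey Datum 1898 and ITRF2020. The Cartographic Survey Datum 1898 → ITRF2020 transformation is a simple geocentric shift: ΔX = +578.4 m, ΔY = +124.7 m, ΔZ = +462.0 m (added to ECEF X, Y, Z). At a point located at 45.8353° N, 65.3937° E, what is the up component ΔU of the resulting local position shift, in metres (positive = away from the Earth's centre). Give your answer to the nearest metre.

The local up (radial) axis is (cos φ cos λ, cos φ sin λ, sin φ), giving ΔU = 167.795 + 78.992 + 331.411 = 578.20 m.

ΔU = 578 m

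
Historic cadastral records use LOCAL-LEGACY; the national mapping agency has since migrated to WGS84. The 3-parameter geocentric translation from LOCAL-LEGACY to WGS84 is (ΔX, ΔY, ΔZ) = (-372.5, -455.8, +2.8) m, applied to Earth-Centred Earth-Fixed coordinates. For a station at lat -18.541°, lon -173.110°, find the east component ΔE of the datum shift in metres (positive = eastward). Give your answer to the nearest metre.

The local east axis at (φ, λ) is (−sin λ, cos λ, 0), so ΔE = −sin(-173.110°)·(-372.5) + cos(-173.110°)·(-455.8) = 407.82 m.

ΔE = 408 m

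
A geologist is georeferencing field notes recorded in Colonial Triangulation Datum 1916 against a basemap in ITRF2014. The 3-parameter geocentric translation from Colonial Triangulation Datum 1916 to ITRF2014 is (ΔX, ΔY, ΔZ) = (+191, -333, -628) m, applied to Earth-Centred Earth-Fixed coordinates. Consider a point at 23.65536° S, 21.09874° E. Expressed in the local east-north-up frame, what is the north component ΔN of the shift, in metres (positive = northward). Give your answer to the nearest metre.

At φ = -23.65536°, λ = 21.09874°: sin φ = -0.401234, cos φ = 0.915975, sin λ = 0.359976, cos λ = 0.932961.
ΔN = −sin φ cos λ·ΔX − sin φ sin λ·ΔY + cos φ·ΔZ = −(-0.401234)(0.932961)(191) − (-0.401234)(0.359976)(-333) + (0.915975)(-628) = -551.83 m.

ΔN = -552 m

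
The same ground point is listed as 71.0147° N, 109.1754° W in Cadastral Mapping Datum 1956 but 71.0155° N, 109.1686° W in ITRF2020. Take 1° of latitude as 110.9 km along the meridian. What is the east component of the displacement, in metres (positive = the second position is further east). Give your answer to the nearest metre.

Δφ = 71.0155° − 71.0147° = +0.0008°; Δλ = -109.1686° − -109.1754° = +0.0068°.
ΔN = Δφ × 110900 = 88.7 m; ΔE = Δλ × 110900 × cos(71.0147°) = +0.0068 × 110900 × 0.325326 = 245.3 m.

ΔE = 245 m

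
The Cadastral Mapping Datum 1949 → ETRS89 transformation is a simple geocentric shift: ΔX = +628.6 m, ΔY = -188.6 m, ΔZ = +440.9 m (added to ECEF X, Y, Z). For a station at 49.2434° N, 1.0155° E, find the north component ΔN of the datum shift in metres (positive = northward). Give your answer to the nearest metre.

The local north axis is (−sin φ cos λ, −sin φ sin λ, cos φ), giving ΔN = -476.083 + 2.532 + 287.840 = -185.71 m.

ΔN = -186 m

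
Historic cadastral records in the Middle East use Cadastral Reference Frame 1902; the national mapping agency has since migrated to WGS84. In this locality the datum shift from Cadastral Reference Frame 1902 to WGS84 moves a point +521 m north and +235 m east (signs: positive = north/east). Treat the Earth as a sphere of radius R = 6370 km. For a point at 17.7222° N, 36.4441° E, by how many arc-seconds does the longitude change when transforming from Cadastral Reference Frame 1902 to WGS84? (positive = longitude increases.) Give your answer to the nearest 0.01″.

At latitude 17.7222°, cos φ = 0.952544.
One radian of longitude at latitude φ spans R cos φ, so Δλ = ΔE / (R cos φ) = 235.0 / (6370000 × 0.952544) = 3.8730e-05 rad = 7.989″.

Δλ = 7.99″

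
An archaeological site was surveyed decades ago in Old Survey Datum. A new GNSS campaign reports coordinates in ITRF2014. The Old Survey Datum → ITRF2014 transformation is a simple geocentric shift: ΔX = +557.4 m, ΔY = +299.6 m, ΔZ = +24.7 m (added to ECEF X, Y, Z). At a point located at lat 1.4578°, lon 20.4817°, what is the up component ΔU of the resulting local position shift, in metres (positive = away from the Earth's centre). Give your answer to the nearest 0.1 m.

ΔU = 627.4 m

At φ = 1.4578°, λ = 20.4817°: sin φ = 0.025441, cos φ = 0.999676, sin λ = 0.349908, cos λ = 0.936784.
ΔU = cos φ cos λ·ΔX + cos φ sin λ·ΔY + sin φ·ΔZ = (0.999676)(0.936784)(557.4) + (0.999676)(0.349908)(299.6) + (0.025441)(24.7) = 627.42 m.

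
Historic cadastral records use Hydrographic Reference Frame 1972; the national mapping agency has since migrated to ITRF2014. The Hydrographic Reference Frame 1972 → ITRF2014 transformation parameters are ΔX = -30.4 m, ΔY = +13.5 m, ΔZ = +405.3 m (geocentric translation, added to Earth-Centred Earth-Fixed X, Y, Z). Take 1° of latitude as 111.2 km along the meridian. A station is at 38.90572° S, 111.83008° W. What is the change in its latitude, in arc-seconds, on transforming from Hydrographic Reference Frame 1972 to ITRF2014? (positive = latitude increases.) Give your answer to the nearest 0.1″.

sin φ = -0.628041, cos φ = 0.778180, sin λ = -0.928291, cos λ = -0.371855.
North component: ΔN = −sin φ cos λ·ΔX − sin φ sin λ·ΔY + cos φ·ΔZ = −(-0.628041)(-0.371855)(-30.4) − (-0.628041)(-0.928291)(13.5) + (0.778180)(405.3) = 314.63 m.
1° of latitude spans 111200 m, so Δφ = 314.63 / 111200 × 3600 = 10.186″.

Δφ = 10.2″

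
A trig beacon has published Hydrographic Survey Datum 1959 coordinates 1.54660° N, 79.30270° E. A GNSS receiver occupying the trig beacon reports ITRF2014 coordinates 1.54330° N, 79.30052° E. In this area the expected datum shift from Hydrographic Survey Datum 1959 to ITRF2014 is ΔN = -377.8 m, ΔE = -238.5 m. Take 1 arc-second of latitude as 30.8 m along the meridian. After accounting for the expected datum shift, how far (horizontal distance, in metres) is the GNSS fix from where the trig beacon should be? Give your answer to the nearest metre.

Observed coordinate differences: Δφ = -0.00330°, Δλ = -0.00218°.
Converting to metres (1° lat = 110880 m, cos φ = 0.999636): observed ΔN = -365.9 m, observed ΔE = -241.6 m.
Subtracting the expected shift leaves a residual of -365.9 − (-377.8) = 11.9 m north and -241.6 − (-238.5) = -3.1 m east.
Residual distance = √(11.9² + (-3.1)²) = 12.3 m.

12 m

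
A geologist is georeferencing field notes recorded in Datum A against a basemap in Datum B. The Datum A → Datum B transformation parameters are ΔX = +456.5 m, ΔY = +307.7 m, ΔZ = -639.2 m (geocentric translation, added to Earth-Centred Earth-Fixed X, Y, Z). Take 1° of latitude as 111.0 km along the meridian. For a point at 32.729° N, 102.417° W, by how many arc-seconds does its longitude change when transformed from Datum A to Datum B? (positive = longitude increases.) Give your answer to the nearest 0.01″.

sin φ = 0.540666, cos φ = 0.841237, sin λ = -0.976609, cos λ = -0.215025.
East component: ΔE = −sin λ·ΔX + cos λ·ΔY = −(-0.976609)(456.5) + (-0.215025)(307.7) = 379.66 m.
1° of latitude spans 111000 m; at latitude φ, 1° of longitude spans that × cos φ = 93377.3 m, so Δλ = 379.66 / 93377.3 × 3600 = 14.637″.

Δλ = 14.64″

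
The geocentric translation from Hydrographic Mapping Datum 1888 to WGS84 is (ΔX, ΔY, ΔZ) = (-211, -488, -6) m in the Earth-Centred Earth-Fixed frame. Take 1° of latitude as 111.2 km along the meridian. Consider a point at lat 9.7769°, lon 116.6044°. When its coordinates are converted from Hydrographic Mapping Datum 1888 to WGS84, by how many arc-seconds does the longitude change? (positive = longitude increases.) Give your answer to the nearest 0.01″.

Δλ = 13.38″

sin φ = 0.169812, cos φ = 0.985476, sin λ = 0.894120, cos λ = -0.447828.
East component: ΔE = −sin λ·ΔX + cos λ·ΔY = −(0.894120)(-211) + (-0.447828)(-488) = 407.20 m.
1° of latitude spans 111200 m; at latitude φ, 1° of longitude spans that × cos φ = 109585.0 m, so Δλ = 407.20 / 109585.0 × 3600 = 13.377″.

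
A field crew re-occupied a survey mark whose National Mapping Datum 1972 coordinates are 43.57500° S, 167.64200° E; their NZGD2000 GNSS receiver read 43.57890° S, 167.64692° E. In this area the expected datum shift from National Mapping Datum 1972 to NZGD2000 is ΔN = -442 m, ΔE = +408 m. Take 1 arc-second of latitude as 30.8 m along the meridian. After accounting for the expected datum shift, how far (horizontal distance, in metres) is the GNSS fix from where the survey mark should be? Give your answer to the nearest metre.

Observed coordinate differences: Δφ = -0.00390°, Δλ = +0.00492°.
Converting to metres (1° lat = 110880 m, cos φ = 0.724473): observed ΔN = -432.4 m, observed ΔE = 395.2 m.
Subtracting the expected shift leaves a residual of -432.4 − (-442) = 9.6 m north and 395.2 − (408) = -12.8 m east.
Residual distance = √(9.6² + (-12.8)²) = 16.0 m.

16 m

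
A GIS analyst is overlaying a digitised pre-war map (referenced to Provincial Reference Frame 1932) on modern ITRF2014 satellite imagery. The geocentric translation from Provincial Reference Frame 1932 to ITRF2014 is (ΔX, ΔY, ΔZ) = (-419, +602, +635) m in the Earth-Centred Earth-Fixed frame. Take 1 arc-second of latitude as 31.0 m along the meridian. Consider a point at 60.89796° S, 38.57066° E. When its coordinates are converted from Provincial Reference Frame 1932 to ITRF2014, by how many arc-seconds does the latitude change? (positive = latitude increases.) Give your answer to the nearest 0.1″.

Δφ = 11.3″

sin φ = -0.873755, cos φ = 0.486366, sin λ = 0.623479, cos λ = 0.781840.
North component: ΔN = −sin φ cos λ·ΔX − sin φ sin λ·ΔY + cos φ·ΔZ = −(-0.873755)(0.781840)(-419) − (-0.873755)(0.623479)(602) + (0.486366)(635) = 350.56 m.
1° of latitude spans 3600 × 31.00 = 111600 m, so Δφ = 350.56 / 111600 × 3600 = 11.308″.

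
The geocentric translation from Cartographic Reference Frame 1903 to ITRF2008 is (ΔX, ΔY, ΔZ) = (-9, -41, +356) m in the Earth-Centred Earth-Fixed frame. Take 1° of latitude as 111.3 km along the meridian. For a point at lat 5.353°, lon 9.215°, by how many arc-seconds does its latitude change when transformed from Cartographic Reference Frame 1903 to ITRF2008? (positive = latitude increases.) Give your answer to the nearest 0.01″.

sin φ = 0.093292, cos φ = 0.995639, sin λ = 0.160140, cos λ = 0.987094.
North component: ΔN = −sin φ cos λ·ΔX − sin φ sin λ·ΔY + cos φ·ΔZ = −(0.093292)(0.987094)(-9) − (0.093292)(0.160140)(-41) + (0.995639)(356) = 355.89 m.
1° of latitude spans 111300 m, so Δφ = 355.89 / 111300 × 3600 = 11.511″.

Δφ = 11.51″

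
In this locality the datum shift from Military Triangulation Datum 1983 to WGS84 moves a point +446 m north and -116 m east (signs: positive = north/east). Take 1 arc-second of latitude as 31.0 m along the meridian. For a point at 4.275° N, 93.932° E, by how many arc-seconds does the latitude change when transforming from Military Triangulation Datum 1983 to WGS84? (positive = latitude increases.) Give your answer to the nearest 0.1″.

Δφ = 14.4″

1″ of latitude = 31.00 m, so Δφ = 446.0 / 31.00 = 14.387″.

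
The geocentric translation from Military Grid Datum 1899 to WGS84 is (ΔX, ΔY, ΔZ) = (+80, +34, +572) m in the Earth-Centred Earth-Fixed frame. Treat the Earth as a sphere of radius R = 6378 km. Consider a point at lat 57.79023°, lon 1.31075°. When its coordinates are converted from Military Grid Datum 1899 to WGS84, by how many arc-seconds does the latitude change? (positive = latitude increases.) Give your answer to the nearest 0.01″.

Δφ = 7.65″

sin φ = 0.846102, cos φ = 0.533021, sin λ = 0.022875, cos λ = 0.999738.
North component: ΔN = −sin φ cos λ·ΔX − sin φ sin λ·ΔY + cos φ·ΔZ = −(0.846102)(0.999738)(80) − (0.846102)(0.022875)(34) + (0.533021)(572) = 236.56 m.
1° of latitude spans πR/180 = 111317 m, so Δφ = 236.56 / 111317 × 3600 = 7.650″.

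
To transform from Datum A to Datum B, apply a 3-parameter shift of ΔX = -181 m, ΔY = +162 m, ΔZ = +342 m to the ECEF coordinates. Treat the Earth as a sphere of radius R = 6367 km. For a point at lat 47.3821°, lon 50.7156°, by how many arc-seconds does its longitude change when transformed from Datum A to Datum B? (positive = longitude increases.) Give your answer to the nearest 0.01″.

sin φ = 0.735886, cos φ = 0.677106, sin λ = 0.774013, cos λ = 0.633170.
East component: ΔE = −sin λ·ΔX + cos λ·ΔY = −(0.774013)(-181) + (0.633170)(162) = 242.67 m.
1° of latitude spans πR/180 = 111125 m; at latitude φ, 1° of longitude spans that × cos φ = 75243.5 m, so Δλ = 242.67 / 75243.5 × 3600 = 11.610″.

Δλ = 11.61″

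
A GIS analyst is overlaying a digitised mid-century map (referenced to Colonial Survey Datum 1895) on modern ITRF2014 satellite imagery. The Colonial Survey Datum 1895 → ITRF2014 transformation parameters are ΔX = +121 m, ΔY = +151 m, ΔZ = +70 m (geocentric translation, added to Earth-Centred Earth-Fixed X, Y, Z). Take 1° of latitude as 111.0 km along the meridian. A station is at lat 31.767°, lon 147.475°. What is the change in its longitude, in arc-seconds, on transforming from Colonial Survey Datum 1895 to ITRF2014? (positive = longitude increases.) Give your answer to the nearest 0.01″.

Δλ = -7.34″

sin φ = 0.526466, cos φ = 0.850196, sin λ = 0.537668, cos λ = -0.843157.
East component: ΔE = −sin λ·ΔX + cos λ·ΔY = −(0.537668)(121) + (-0.843157)(151) = -192.37 m.
1° of latitude spans 111000 m; at latitude φ, 1° of longitude spans that × cos φ = 94371.8 m, so Δλ = -192.37 / 94371.8 × 3600 = -7.339″.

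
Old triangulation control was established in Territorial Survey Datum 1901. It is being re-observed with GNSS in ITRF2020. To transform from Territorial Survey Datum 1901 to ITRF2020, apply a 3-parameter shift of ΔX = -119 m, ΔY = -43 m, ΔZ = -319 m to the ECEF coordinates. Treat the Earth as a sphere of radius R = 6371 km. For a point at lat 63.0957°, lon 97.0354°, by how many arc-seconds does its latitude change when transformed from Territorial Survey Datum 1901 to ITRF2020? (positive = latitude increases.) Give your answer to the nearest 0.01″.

sin φ = 0.891764, cos φ = 0.452502, sin λ = 0.992471, cos λ = -0.122483.
North component: ΔN = −sin φ cos λ·ΔX − sin φ sin λ·ΔY + cos φ·ΔZ = −(0.891764)(-0.122483)(-119) − (0.891764)(0.992471)(-43) + (0.452502)(-319) = -119.29 m.
1° of latitude spans πR/180 = 111195 m, so Δφ = -119.29 / 111195 × 3600 = -3.862″.

Δφ = -3.86″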